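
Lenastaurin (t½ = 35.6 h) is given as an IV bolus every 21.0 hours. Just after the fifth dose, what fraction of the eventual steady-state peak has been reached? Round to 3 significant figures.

0.871

k = ln 2 / 35.6 = 0.01947 h⁻¹
f_n = 1 − e^(−nkτ) = 1 − e^(−5 × 0.01947 × 21.0) = 1 − e^(−2.044) = 1 − 0.1295 ≈ 0.871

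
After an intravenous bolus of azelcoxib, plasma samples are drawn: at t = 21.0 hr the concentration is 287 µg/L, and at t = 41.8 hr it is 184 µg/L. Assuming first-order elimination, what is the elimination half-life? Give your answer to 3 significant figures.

32.4 hours

k = ln(C₁/C₂) / (t₂ − t₁) = ln(287/184) / (41.8 − 21.0)
  = 0.4445 / 20.80 = 0.02137 hr⁻¹
t½ = ln 2 / k = ln 2 / 0.02137 ≈ 32.4 hours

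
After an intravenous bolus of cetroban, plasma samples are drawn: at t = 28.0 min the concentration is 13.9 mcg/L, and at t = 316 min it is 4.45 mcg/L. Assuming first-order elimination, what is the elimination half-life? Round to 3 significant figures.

k = ln(C₁/C₂) / (t₂ − t₁) = ln(13.9/4.45) / (316 − 28.0)
  = 1.139 / 288.0 = 0.003955 min⁻¹
t½ = ln 2 / k = ln 2 / 0.003955 ≈ 175 minutes

175 minutes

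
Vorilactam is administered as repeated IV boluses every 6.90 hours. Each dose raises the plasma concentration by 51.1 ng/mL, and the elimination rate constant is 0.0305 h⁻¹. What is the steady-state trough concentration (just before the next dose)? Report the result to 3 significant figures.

Fraction remaining after one interval: e^(−kτ) = e^(−0.03050 × 6.90) = 0.8102
R = 1 / (1 − 0.8102) = 5.269
Css,max = 51.1 × 5.269 = 269.3 ng/mL
Css,min = Css,max × e^(−kτ) = 269.3 × 0.8102 ≈ 218 ng/mL

218 ng/mL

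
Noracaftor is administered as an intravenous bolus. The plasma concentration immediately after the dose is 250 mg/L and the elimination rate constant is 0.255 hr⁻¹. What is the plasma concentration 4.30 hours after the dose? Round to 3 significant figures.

83.5 mg/L

C(t) = C₀ e^(−kt) = 250 × e^(−0.2550 × 4.30) = 250 × e^(−1.097) = 250 × 0.3340 ≈ 83.5 mg/L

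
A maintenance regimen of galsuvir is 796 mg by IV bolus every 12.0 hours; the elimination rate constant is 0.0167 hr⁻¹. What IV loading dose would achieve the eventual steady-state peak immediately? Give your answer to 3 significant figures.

Accumulation ratio R = 1 / (1 − e^(−kτ)) = 1 / (1 − e^(−0.01670×12.0)) = 1 / (1 − 0.8184) = 5.507
Loading dose = maintenance dose × R = 796 × 5.507 ≈ 4380 mg

4380 mg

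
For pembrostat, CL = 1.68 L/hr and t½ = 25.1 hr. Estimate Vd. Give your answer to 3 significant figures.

60.8 L

k = ln 2 / t½ = ln 2 / 25.1 = 0.02762 hr⁻¹
V = CL / k = 1.68 / 0.02762 ≈ 60.8 L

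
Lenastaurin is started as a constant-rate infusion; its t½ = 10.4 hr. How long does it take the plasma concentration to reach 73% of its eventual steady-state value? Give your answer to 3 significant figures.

k = ln 2 / 10.4 = 0.06665 hr⁻¹
f = 1 − e^(−kt)  ⇒  t = −ln(1 − f) / k
t = −ln(1 − 0.73) / 0.06665 = 1.309 / 0.06665 ≈ 19.6 hours

19.6 hours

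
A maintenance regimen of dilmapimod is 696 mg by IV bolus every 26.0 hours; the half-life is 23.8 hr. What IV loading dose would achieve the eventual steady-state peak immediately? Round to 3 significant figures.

1310 mg

k = ln 2 / 23.8 = 0.02912 hr⁻¹
Accumulation ratio R = 1 / (1 − e^(−kτ)) = 1 / (1 − e^(−0.02912×26.0)) = 1 / (1 − 0.4690) = 1.883
Loading dose = maintenance dose × R = 696 × 1.883 ≈ 1310 mg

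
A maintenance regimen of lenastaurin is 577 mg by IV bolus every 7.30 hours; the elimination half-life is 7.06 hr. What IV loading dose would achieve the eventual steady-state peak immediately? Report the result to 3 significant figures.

k = ln 2 / 7.06 = 0.09818 hr⁻¹
Accumulation ratio R = 1 / (1 − e^(−kτ)) = 1 / (1 − e^(−0.09818×7.30)) = 1 / (1 − 0.4884) = 1.954
Loading dose = maintenance dose × R = 577 × 1.954 ≈ 1130 mg

1130 mg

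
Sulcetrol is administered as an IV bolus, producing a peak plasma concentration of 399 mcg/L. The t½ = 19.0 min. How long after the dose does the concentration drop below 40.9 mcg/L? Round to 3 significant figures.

62.4 minutes

k = ln 2 / 19.0 = 0.03648 min⁻¹
C(t) = C₀ e^(−kt)  ⇒  t = ln(C₀/C) / k
t = ln(399/40.9) / 0.03648 = 2.278 / 0.03648 ≈ 62.4 minutes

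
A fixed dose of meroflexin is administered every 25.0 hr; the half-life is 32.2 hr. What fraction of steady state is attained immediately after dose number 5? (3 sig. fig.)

k = ln 2 / 32.2 = 0.02153 hr⁻¹
f_n = 1 − e^(−nkτ) = 1 − e^(−5 × 0.02153 × 25.0) = 1 − e^(−2.691) = 1 − 0.06783 ≈ 0.932

0.932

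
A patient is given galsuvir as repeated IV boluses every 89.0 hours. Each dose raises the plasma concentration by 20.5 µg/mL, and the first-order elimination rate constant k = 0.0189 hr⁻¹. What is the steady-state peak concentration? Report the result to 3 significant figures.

Fraction remaining after one interval: e^(−kτ) = e^(−0.01890 × 89.0) = 0.1860
R = 1 / (1 − 0.1860) = 1.228
Css,max = 20.5 × 1.228 ≈ 25.2 µg/mL

25.2 µg/mL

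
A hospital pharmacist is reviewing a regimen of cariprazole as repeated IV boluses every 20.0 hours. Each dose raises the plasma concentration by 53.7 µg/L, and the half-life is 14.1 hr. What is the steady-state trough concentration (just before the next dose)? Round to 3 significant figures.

k = ln 2 / 14.1 = 0.04916 hr⁻¹
Fraction remaining after one interval: e^(−kτ) = e^(−0.04916 × 20.0) = 0.3741
R = 1 / (1 − 0.3741) = 1.598
Css,max = 53.7 × 1.598 = 85.80 µg/L
Css,min = Css,max × e^(−kτ) = 85.80 × 0.3741 ≈ 32.1 µg/L

32.1 µg/L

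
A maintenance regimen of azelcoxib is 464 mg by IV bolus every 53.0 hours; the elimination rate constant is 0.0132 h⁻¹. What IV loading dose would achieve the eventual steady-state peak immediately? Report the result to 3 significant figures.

922 mg

Accumulation ratio R = 1 / (1 − e^(−kτ)) = 1 / (1 − e^(−0.01320×53.0)) = 1 / (1 − 0.4968) = 1.987
Loading dose = maintenance dose × R = 464 × 1.987 ≈ 922 mg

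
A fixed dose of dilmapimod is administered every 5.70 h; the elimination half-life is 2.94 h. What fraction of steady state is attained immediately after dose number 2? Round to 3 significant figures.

0.932

k = ln 2 / 2.94 = 0.2358 h⁻¹
f_n = 1 − e^(−nkτ) = 1 − e^(−2 × 0.2358 × 5.70) = 1 − e^(−2.688) = 1 − 0.06804 ≈ 0.932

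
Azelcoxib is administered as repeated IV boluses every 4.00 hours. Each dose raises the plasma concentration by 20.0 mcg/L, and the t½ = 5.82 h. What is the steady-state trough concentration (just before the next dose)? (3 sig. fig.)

32.8 mcg/L

k = ln 2 / 5.82 = 0.1191 h⁻¹
Fraction remaining after one interval: e^(−kτ) = e^(−0.1191 × 4.00) = 0.6210
R = 1 / (1 − 0.6210) = 2.639
Css,max = 20.0 × 2.639 = 52.77 mcg/L
Css,min = Css,max × e^(−kτ) = 52.77 × 0.6210 ≈ 32.8 mcg/L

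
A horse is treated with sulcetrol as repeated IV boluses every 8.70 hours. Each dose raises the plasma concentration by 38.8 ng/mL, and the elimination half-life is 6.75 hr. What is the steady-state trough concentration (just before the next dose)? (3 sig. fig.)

26.9 ng/mL

k = ln 2 / 6.75 = 0.1027 hr⁻¹
Fraction remaining after one interval: e^(−kτ) = e^(−0.1027 × 8.70) = 0.4093
R = 1 / (1 − 0.4093) = 1.693
Css,max = 38.8 × 1.693 = 65.68 ng/mL
Css,min = Css,max × e^(−kτ) = 65.68 × 0.4093 ≈ 26.9 ng/mL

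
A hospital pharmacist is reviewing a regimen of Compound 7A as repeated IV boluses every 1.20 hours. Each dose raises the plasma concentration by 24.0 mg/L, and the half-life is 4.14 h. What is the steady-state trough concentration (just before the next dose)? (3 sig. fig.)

108 mg/L

k = ln 2 / 4.14 = 0.1674 h⁻¹
Fraction remaining after one interval: e^(−kτ) = e^(−0.1674 × 1.20) = 0.8180
R = 1 / (1 − 0.8180) = 5.494
Css,max = 24.0 × 5.494 = 131.9 mg/L
Css,min = Css,max × e^(−kτ) = 131.9 × 0.8180 ≈ 108 mg/L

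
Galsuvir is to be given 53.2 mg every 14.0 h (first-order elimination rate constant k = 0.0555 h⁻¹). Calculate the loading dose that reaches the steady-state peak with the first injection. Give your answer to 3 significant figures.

Accumulation ratio R = 1 / (1 − e^(−kτ)) = 1 / (1 − e^(−0.05550×14.0)) = 1 / (1 − 0.4598) = 1.851
Loading dose = maintenance dose × R = 53.2 × 1.851 ≈ 98.5 mg

98.5 mg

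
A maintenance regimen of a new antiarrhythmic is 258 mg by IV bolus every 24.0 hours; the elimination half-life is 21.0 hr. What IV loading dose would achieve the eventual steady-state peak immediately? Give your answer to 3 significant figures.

472 mg

k = ln 2 / 21.0 = 0.03301 hr⁻¹
Accumulation ratio R = 1 / (1 − e^(−kτ)) = 1 / (1 − e^(−0.03301×24.0)) = 1 / (1 − 0.4529) = 1.828
Loading dose = maintenance dose × R = 258 × 1.828 ≈ 472 mg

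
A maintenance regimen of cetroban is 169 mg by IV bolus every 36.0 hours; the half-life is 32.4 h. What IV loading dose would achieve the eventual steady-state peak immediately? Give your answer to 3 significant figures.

k = ln 2 / 32.4 = 0.02139 h⁻¹
Accumulation ratio R = 1 / (1 − e^(−kτ)) = 1 / (1 − e^(−0.02139×36.0)) = 1 / (1 − 0.4629) = 1.862
Loading dose = maintenance dose × R = 169 × 1.862 ≈ 315 mg

315 mg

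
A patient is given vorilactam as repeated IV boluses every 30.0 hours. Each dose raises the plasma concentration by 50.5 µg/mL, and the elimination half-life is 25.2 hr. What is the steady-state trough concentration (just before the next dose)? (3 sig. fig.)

39.4 µg/mL

k = ln 2 / 25.2 = 0.02751 hr⁻¹
Fraction remaining after one interval: e^(−kτ) = e^(−0.02751 × 30.0) = 0.4382
R = 1 / (1 − 0.4382) = 1.780
Css,max = 50.5 × 1.780 = 89.88 µg/mL
Css,min = Css,max × e^(−kτ) = 89.88 × 0.4382 ≈ 39.4 µg/mL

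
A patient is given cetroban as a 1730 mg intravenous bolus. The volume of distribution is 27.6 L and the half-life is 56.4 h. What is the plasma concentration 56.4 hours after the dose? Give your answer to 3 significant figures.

C₀ = dose / V = 1730 / 27.6 = 62.68 mg/L
k = ln 2 / 56.4 = 0.01229 h⁻¹
C(t) = C₀ e^(−kt) = 62.68 × e^(−0.01229 × 56.4) = 62.68 × e^(−0.6931) = 62.68 × 0.5000 ≈ 31.3 mg/L

31.3 mg/L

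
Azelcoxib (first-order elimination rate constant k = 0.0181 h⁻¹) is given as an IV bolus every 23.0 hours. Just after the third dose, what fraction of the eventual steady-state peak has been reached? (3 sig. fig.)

0.713

f_n = 1 − e^(−nkτ) = 1 − e^(−3 × 0.01810 × 23.0) = 1 − e^(−1.249) = 1 − 0.2868 ≈ 0.713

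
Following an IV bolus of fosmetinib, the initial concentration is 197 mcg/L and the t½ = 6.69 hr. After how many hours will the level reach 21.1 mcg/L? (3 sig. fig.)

21.6 hours

k = ln 2 / 6.69 = 0.1036 hr⁻¹
C(t) = C₀ e^(−kt)  ⇒  t = ln(C₀/C) / k
t = ln(197/21.1) / 0.1036 = 2.234 / 0.1036 ≈ 21.6 hours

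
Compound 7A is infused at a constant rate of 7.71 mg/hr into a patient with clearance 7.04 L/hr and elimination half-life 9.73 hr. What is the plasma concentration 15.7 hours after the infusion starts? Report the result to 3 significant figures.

0.737 µg/mL

Css = rate / CL = 7.71 / 7.04 = 1.095 µg/mL
k = ln 2 / 9.73 = 0.07124 hr⁻¹
C(t) = Css (1 − e^(−kt)) = 1.095 × (1 − e^(−1.118)) = 1.095 × 0.6732 ≈ 0.737 µg/mL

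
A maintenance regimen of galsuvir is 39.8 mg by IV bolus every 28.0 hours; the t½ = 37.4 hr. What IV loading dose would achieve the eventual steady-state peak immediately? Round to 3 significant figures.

98.3 mg

k = ln 2 / 37.4 = 0.01853 hr⁻¹
Accumulation ratio R = 1 / (1 − e^(−kτ)) = 1 / (1 − e^(−0.01853×28.0)) = 1 / (1 − 0.5952) = 2.470
Loading dose = maintenance dose × R = 39.8 × 2.470 ≈ 98.3 mg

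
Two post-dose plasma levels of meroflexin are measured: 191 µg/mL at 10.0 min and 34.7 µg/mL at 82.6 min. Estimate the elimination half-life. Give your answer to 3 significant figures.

k = ln(C₁/C₂) / (t₂ − t₁) = ln(191/34.7) / (82.6 − 10.0)
  = 1.706 / 72.60 = 0.02349 min⁻¹
t½ = ln 2 / k = ln 2 / 0.02349 ≈ 29.5 minutes

29.5 minutes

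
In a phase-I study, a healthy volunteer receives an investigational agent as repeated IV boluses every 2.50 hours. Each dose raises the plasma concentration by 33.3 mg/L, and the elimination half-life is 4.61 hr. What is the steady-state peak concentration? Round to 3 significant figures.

k = ln 2 / 4.61 = 0.1504 hr⁻¹
Fraction remaining after one interval: e^(−kτ) = e^(−0.1504 × 2.50) = 0.6867
R = 1 / (1 − 0.6867) = 3.192
Css,max = 33.3 × 3.192 ≈ 106 mg/L

106 mg/L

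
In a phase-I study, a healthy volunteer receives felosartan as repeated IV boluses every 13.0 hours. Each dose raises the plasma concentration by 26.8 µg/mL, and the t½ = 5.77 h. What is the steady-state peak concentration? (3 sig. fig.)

k = ln 2 / 5.77 = 0.1201 h⁻¹
Fraction remaining after one interval: e^(−kτ) = e^(−0.1201 × 13.0) = 0.2098
R = 1 / (1 − 0.2098) = 1.265
Css,max = 26.8 × 1.265 ≈ 33.9 µg/mL

33.9 µg/mL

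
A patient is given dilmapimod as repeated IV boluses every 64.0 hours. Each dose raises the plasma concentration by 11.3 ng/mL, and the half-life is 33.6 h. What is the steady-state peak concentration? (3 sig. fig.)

15.4 ng/mL

k = ln 2 / 33.6 = 0.02063 h⁻¹
Fraction remaining after one interval: e^(−kτ) = e^(−0.02063 × 64.0) = 0.2671
R = 1 / (1 − 0.2671) = 1.364
Css,max = 11.3 × 1.364 ≈ 15.4 ng/mL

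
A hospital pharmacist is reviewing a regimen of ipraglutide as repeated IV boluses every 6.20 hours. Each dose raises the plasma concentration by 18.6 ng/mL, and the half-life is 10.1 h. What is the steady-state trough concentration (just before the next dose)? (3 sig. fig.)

k = ln 2 / 10.1 = 0.06863 h⁻¹
Fraction remaining after one interval: e^(−kτ) = e^(−0.06863 × 6.20) = 0.6534
R = 1 / (1 − 0.6534) = 2.886
Css,max = 18.6 × 2.886 = 53.67 ng/mL
Css,min = Css,max × e^(−kτ) = 53.67 × 0.6534 ≈ 35.1 ng/mL

35.1 ng/mL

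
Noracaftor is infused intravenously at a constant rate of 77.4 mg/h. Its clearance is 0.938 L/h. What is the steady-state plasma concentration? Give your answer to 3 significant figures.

Css = infusion rate / CL = 77.4 / 0.938 ≈ 82.5 µg/mL

82.5 µg/mL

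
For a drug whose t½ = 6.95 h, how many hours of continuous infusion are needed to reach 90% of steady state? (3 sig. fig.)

k = ln 2 / 6.95 = 0.09973 h⁻¹
f = 1 − e^(−kt)  ⇒  t = −ln(1 − f) / k
t = −ln(1 − 0.9) / 0.09973 = 2.303 / 0.09973 ≈ 23.1 hours

23.1 hours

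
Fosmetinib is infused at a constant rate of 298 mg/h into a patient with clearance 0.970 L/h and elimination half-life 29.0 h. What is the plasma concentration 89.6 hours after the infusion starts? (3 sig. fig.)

271 µg/mL

Css = rate / CL = 298 / 0.970 = 307.2 µg/mL
k = ln 2 / 29.0 = 0.02390 h⁻¹
C(t) = Css (1 − e^(−kt)) = 307.2 × (1 − e^(−2.142)) = 307.2 × 0.8825 ≈ 271 µg/mL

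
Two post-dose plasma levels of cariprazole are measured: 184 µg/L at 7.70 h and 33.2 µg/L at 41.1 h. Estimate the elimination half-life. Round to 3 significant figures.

13.5 hours

k = ln(C₁/C₂) / (t₂ − t₁) = ln(184/33.2) / (41.1 − 7.70)
  = 1.712 / 33.40 = 0.05127 h⁻¹
t½ = ln 2 / k = ln 2 / 0.05127 ≈ 13.5 hours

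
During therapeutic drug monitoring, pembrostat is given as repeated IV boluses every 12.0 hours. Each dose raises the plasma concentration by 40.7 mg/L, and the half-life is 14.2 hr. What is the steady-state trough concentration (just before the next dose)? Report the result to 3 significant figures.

k = ln 2 / 14.2 = 0.04881 hr⁻¹
Fraction remaining after one interval: e^(−kτ) = e^(−0.04881 × 12.0) = 0.5567
R = 1 / (1 − 0.5567) = 2.256
Css,max = 40.7 × 2.256 = 91.81 mg/L
Css,min = Css,max × e^(−kτ) = 91.81 × 0.5567 ≈ 51.1 mg/L

51.1 mg/L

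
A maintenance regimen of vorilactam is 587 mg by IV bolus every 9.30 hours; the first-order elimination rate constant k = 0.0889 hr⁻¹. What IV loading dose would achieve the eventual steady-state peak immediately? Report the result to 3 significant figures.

1040 mg

Accumulation ratio R = 1 / (1 − e^(−kτ)) = 1 / (1 − e^(−0.08890×9.30)) = 1 / (1 − 0.4375) = 1.778
Loading dose = maintenance dose × R = 587 × 1.778 ≈ 1040 mg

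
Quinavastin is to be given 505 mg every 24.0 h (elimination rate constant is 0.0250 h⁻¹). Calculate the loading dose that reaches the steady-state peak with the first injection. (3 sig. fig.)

Accumulation ratio R = 1 / (1 − e^(−kτ)) = 1 / (1 − e^(−0.02500×24.0)) = 1 / (1 − 0.5488) = 2.216
Loading dose = maintenance dose × R = 505 × 2.216 ≈ 1120 mg

1120 mg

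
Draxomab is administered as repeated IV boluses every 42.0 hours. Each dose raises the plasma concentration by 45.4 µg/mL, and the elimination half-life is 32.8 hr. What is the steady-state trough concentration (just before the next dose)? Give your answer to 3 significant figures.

31.8 µg/mL

k = ln 2 / 32.8 = 0.02113 hr⁻¹
Fraction remaining after one interval: e^(−kτ) = e^(−0.02113 × 42.0) = 0.4117
R = 1 / (1 − 0.4117) = 1.700
Css,max = 45.4 × 1.700 = 77.17 µg/mL
Css,min = Css,max × e^(−kτ) = 77.17 × 0.4117 ≈ 31.8 µg/mL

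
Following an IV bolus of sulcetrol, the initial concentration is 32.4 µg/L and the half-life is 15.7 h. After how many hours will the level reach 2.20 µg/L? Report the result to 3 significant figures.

k = ln 2 / 15.7 = 0.04415 h⁻¹
C(t) = C₀ e^(−kt)  ⇒  t = ln(C₀/C) / k
t = ln(32.4/2.20) / 0.04415 = 2.690 / 0.04415 ≈ 60.9 hours

60.9 hours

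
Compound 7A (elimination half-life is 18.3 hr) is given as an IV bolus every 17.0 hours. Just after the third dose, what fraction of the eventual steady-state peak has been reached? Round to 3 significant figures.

k = ln 2 / 18.3 = 0.03788 hr⁻¹
f_n = 1 − e^(−nkτ) = 1 − e^(−3 × 0.03788 × 17.0) = 1 − e^(−1.932) = 1 − 0.1449 ≈ 0.855

0.855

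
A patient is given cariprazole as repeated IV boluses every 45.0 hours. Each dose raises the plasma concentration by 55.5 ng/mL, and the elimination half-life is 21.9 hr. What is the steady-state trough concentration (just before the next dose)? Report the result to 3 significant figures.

k = ln 2 / 21.9 = 0.03165 hr⁻¹
Fraction remaining after one interval: e^(−kτ) = e^(−0.03165 × 45.0) = 0.2407
R = 1 / (1 − 0.2407) = 1.317
Css,max = 55.5 × 1.317 = 73.09 ng/mL
Css,min = Css,max × e^(−kτ) = 73.09 × 0.2407 ≈ 17.6 ng/mL

17.6 ng/mL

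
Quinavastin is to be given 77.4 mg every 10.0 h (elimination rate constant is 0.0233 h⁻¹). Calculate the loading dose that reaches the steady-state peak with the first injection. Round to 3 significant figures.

Accumulation ratio R = 1 / (1 − e^(−kτ)) = 1 / (1 − e^(−0.02330×10.0)) = 1 / (1 − 0.7922) = 4.811
Loading dose = maintenance dose × R = 77.4 × 4.811 ≈ 372 mg

372 mg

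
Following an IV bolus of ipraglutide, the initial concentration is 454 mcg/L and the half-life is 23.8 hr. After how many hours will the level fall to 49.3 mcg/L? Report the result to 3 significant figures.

76.2 hours

k = ln 2 / 23.8 = 0.02912 hr⁻¹
C(t) = C₀ e^(−kt)  ⇒  t = ln(C₀/C) / k
t = ln(454/49.3) / 0.02912 = 2.220 / 0.02912 ≈ 76.2 hours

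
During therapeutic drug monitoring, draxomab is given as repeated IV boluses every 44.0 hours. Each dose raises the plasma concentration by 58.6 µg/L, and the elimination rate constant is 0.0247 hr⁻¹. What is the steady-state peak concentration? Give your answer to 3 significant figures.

Fraction remaining after one interval: e^(−kτ) = e^(−0.02470 × 44.0) = 0.3373
R = 1 / (1 − 0.3373) = 1.509
Css,max = 58.6 × 1.509 ≈ 88.4 µg/L

88.4 µg/L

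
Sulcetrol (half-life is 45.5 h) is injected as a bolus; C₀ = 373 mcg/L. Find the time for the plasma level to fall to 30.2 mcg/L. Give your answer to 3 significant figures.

k = ln 2 / 45.5 = 0.01523 h⁻¹
C(t) = C₀ e^(−kt)  ⇒  t = ln(C₀/C) / k
t = ln(373/30.2) / 0.01523 = 2.514 / 0.01523 ≈ 165 hours

165 hours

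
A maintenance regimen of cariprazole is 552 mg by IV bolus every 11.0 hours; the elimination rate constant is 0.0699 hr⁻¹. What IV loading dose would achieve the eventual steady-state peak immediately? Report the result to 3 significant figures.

Accumulation ratio R = 1 / (1 − e^(−kτ)) = 1 / (1 − e^(−0.06990×11.0)) = 1 / (1 − 0.4635) = 1.864
Loading dose = maintenance dose × R = 552 × 1.864 ≈ 1030 mg

1030 mg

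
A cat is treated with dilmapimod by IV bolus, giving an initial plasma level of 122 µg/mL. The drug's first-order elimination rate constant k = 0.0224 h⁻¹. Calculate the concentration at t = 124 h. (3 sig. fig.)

7.59 µg/mL

C(t) = C₀ e^(−kt) = 122 × e^(−0.02240 × 124) = 122 × e^(−2.778) = 122 × 0.06219 ≈ 7.59 µg/mL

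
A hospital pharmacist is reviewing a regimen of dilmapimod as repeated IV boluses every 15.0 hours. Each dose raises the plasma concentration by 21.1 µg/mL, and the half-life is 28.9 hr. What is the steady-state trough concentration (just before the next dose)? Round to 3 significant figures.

k = ln 2 / 28.9 = 0.02398 hr⁻¹
Fraction remaining after one interval: e^(−kτ) = e^(−0.02398 × 15.0) = 0.6978
R = 1 / (1 − 0.6978) = 3.310
Css,max = 21.1 × 3.310 = 69.83 µg/mL
Css,min = Css,max × e^(−kτ) = 69.83 × 0.6978 ≈ 48.7 µg/mL

48.7 µg/mL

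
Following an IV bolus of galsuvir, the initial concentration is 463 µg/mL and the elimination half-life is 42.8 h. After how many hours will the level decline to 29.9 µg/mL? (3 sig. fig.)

k = ln 2 / 42.8 = 0.01620 h⁻¹
C(t) = C₀ e^(−kt)  ⇒  t = ln(C₀/C) / k
t = ln(463/29.9) / 0.01620 = 2.740 / 0.01620 ≈ 169 hours

169 hours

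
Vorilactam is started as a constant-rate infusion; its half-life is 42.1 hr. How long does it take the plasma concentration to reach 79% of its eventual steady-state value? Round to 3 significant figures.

k = ln 2 / 42.1 = 0.01646 hr⁻¹
f = 1 − e^(−kt)  ⇒  t = −ln(1 − f) / k
t = −ln(1 − 0.79) / 0.01646 = 1.561 / 0.01646 ≈ 94.8 hours

94.8 hours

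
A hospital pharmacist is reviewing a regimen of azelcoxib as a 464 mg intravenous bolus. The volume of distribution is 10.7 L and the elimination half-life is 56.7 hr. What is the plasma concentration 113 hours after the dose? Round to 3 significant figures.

C₀ = dose / V = 464 / 10.7 = 43.36 µg/mL
k = ln 2 / 56.7 = 0.01222 hr⁻¹
C(t) = C₀ e^(−kt) = 43.36 × e^(−0.01222 × 113) = 43.36 × e^(−1.381) = 43.36 × 0.2512 ≈ 10.9 µg/mL

10.9 µg/mL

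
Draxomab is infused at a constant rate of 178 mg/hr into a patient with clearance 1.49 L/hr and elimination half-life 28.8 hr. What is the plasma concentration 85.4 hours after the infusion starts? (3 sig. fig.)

104 µg/mL

Css = rate / CL = 178 / 1.49 = 119.5 µg/mL
k = ln 2 / 28.8 = 0.02407 hr⁻¹
C(t) = Css (1 − e^(−kt)) = 119.5 × (1 − e^(−2.055)) = 119.5 × 0.8720 ≈ 104 µg/mL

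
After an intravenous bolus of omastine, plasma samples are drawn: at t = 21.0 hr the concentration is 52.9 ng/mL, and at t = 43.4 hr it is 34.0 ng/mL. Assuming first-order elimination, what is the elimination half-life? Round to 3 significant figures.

k = ln(C₁/C₂) / (t₂ − t₁) = ln(52.9/34.0) / (43.4 − 21.0)
  = 0.4420 / 22.40 = 0.01973 hr⁻¹
t½ = ln 2 / k = ln 2 / 0.01973 ≈ 35.1 hours

35.1 hours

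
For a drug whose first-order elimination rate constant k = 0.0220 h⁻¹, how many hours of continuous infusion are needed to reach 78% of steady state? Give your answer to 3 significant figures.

68.8 hours

f = 1 − e^(−kt)  ⇒  t = −ln(1 − f) / k
t = −ln(1 − 0.78) / 0.02200 = 1.514 / 0.02200 ≈ 68.8 hours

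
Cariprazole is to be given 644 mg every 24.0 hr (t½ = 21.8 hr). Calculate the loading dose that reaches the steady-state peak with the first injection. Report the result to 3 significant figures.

1210 mg

k = ln 2 / 21.8 = 0.03180 hr⁻¹
Accumulation ratio R = 1 / (1 − e^(−kτ)) = 1 / (1 − e^(−0.03180×24.0)) = 1 / (1 − 0.4662) = 1.873
Loading dose = maintenance dose × R = 644 × 1.873 ≈ 1210 mg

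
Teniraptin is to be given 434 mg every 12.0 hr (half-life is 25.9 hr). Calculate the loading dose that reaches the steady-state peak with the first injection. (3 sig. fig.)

1580 mg

k = ln 2 / 25.9 = 0.02676 hr⁻¹
Accumulation ratio R = 1 / (1 − e^(−kτ)) = 1 / (1 − e^(−0.02676×12.0)) = 1 / (1 − 0.7253) = 3.641
Loading dose = maintenance dose × R = 434 × 3.641 ≈ 1580 mg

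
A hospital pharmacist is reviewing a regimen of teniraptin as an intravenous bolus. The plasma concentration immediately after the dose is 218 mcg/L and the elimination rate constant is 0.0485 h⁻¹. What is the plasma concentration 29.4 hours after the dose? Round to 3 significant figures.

52.4 mcg/L

C(t) = C₀ e^(−kt) = 218 × e^(−0.04850 × 29.4) = 218 × e^(−1.426) = 218 × 0.2403 ≈ 52.4 mcg/L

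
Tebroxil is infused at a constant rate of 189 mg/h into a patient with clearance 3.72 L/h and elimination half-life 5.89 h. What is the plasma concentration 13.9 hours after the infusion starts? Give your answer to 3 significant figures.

Css = rate / CL = 189 / 3.72 = 50.81 µg/mL
k = ln 2 / 5.89 = 0.1177 h⁻¹
C(t) = Css (1 − e^(−kt)) = 50.81 × (1 − e^(−1.636)) = 50.81 × 0.8052 ≈ 40.9 µg/mL

40.9 µg/mL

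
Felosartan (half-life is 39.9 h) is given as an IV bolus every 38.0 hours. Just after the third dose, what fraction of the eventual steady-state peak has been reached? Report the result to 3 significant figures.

k = ln 2 / 39.9 = 0.01737 h⁻¹
f_n = 1 − e^(−nkτ) = 1 − e^(−3 × 0.01737 × 38.0) = 1 − e^(−1.980) = 1 − 0.1380 ≈ 0.862

0.862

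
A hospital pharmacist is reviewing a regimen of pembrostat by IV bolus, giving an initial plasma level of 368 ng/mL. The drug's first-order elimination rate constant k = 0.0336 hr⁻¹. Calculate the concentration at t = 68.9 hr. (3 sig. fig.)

36.3 ng/mL

C(t) = C₀ e^(−kt) = 368 × e^(−0.03360 × 68.9) = 368 × e^(−2.315) = 368 × 0.09876 ≈ 36.3 ng/mL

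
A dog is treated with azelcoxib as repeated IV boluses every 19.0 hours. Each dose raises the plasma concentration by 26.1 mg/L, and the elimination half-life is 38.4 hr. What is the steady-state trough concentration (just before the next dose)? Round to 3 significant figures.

k = ln 2 / 38.4 = 0.01805 hr⁻¹
Fraction remaining after one interval: e^(−kτ) = e^(−0.01805 × 19.0) = 0.7097
R = 1 / (1 − 0.7097) = 3.444
Css,max = 26.1 × 3.444 = 89.90 mg/L
Css,min = Css,max × e^(−kτ) = 89.90 × 0.7097 ≈ 63.8 mg/L

63.8 mg/L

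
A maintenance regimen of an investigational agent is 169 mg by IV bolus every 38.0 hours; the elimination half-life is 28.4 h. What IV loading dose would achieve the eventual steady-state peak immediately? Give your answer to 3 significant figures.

280 mg

k = ln 2 / 28.4 = 0.02441 h⁻¹
Accumulation ratio R = 1 / (1 − e^(−kτ)) = 1 / (1 − e^(−0.02441×38.0)) = 1 / (1 − 0.3956) = 1.654
Loading dose = maintenance dose × R = 169 × 1.654 ≈ 280 mg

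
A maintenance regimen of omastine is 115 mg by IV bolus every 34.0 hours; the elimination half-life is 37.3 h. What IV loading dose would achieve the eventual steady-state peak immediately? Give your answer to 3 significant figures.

k = ln 2 / 37.3 = 0.01858 h⁻¹
Accumulation ratio R = 1 / (1 − e^(−kτ)) = 1 / (1 − e^(−0.01858×34.0)) = 1 / (1 − 0.5316) = 2.135
Loading dose = maintenance dose × R = 115 × 2.135 ≈ 246 mg

246 mg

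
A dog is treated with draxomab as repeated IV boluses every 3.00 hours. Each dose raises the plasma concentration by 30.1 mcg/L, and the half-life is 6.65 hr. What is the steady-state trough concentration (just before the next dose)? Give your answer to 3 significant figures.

k = ln 2 / 6.65 = 0.1042 hr⁻¹
Fraction remaining after one interval: e^(−kτ) = e^(−0.1042 × 3.00) = 0.7315
R = 1 / (1 − 0.7315) = 3.724
Css,max = 30.1 × 3.724 = 112.1 mcg/L
Css,min = Css,max × e^(−kτ) = 112.1 × 0.7315 ≈ 82.0 mcg/L

82.0 mcg/L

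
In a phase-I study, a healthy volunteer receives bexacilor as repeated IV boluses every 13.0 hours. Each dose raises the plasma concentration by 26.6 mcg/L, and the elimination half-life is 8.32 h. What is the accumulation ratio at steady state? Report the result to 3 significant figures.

1.51

k = ln 2 / 8.32 = 0.08331 h⁻¹
Fraction remaining after one interval: e^(−kτ) = e^(−0.08331 × 13.0) = 0.3386
R = 1 / (1 − 0.3386) = 1 / 0.6614 ≈ 1.51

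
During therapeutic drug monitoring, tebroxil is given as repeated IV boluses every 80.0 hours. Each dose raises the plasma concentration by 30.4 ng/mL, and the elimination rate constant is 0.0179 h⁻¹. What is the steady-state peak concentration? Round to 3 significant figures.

39.9 ng/mL

Fraction remaining after one interval: e^(−kτ) = e^(−0.01790 × 80.0) = 0.2388
R = 1 / (1 − 0.2388) = 1.314
Css,max = 30.4 × 1.314 ≈ 39.9 ng/mL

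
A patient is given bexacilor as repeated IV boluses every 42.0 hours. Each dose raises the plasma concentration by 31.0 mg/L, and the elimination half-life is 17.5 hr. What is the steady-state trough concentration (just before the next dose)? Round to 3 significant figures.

7.25 mg/L

k = ln 2 / 17.5 = 0.03961 hr⁻¹
Fraction remaining after one interval: e^(−kτ) = e^(−0.03961 × 42.0) = 0.1895
R = 1 / (1 − 0.1895) = 1.234
Css,max = 31.0 × 1.234 = 38.25 mg/L
Css,min = Css,max × e^(−kτ) = 38.25 × 0.1895 ≈ 7.25 mg/L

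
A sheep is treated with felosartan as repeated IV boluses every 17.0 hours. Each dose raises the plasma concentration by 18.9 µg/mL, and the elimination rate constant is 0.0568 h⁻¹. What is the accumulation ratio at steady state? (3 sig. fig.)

1.61

Fraction remaining after one interval: e^(−kτ) = e^(−0.05680 × 17.0) = 0.3808
R = 1 / (1 − 0.3808) = 1 / 0.6192 ≈ 1.61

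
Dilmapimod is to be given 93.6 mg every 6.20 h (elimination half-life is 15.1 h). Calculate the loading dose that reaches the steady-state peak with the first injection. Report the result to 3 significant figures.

k = ln 2 / 15.1 = 0.04590 h⁻¹
Accumulation ratio R = 1 / (1 − e^(−kτ)) = 1 / (1 − e^(−0.04590×6.20)) = 1 / (1 − 0.7523) = 4.037
Loading dose = maintenance dose × R = 93.6 × 4.037 ≈ 378 mg

378 mg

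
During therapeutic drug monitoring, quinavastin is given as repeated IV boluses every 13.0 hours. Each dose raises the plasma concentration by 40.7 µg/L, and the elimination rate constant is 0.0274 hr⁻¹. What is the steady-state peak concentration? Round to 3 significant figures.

Fraction remaining after one interval: e^(−kτ) = e^(−0.02740 × 13.0) = 0.7003
R = 1 / (1 − 0.7003) = 3.337
Css,max = 40.7 × 3.337 ≈ 136 µg/L

136 µg/L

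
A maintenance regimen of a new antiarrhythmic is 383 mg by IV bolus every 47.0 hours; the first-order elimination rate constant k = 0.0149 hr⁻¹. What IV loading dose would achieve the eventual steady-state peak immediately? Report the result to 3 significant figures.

Accumulation ratio R = 1 / (1 − e^(−kτ)) = 1 / (1 − e^(−0.01490×47.0)) = 1 / (1 − 0.4964) = 1.986
Loading dose = maintenance dose × R = 383 × 1.986 ≈ 761 mg

761 mg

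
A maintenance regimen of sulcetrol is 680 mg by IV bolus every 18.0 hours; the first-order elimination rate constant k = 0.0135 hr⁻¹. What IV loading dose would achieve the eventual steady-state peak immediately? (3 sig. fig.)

Accumulation ratio R = 1 / (1 − e^(−kτ)) = 1 / (1 − e^(−0.01350×18.0)) = 1 / (1 − 0.7843) = 4.635
Loading dose = maintenance dose × R = 680 × 4.635 ≈ 3150 mg

3150 mg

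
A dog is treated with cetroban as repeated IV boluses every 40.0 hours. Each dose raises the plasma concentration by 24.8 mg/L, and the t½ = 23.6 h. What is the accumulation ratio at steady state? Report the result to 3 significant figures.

k = ln 2 / 23.6 = 0.02937 h⁻¹
Fraction remaining after one interval: e^(−kτ) = e^(−0.02937 × 40.0) = 0.3089
R = 1 / (1 − 0.3089) = 1 / 0.6911 ≈ 1.45

1.45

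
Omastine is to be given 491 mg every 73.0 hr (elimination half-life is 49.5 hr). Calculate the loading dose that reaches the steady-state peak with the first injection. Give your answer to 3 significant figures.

767 mg

k = ln 2 / 49.5 = 0.01400 hr⁻¹
Accumulation ratio R = 1 / (1 − e^(−kτ)) = 1 / (1 − e^(−0.01400×73.0)) = 1 / (1 − 0.3598) = 1.562
Loading dose = maintenance dose × R = 491 × 1.562 ≈ 767 mg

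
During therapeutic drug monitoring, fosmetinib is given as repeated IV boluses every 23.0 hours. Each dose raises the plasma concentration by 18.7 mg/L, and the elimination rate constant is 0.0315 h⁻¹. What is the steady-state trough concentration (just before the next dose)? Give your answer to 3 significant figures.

Fraction remaining after one interval: e^(−kτ) = e^(−0.03150 × 23.0) = 0.4846
R = 1 / (1 − 0.4846) = 1.940
Css,max = 18.7 × 1.940 = 36.28 mg/L
Css,min = Css,max × e^(−kτ) = 36.28 × 0.4846 ≈ 17.6 mg/L

17.6 mg/L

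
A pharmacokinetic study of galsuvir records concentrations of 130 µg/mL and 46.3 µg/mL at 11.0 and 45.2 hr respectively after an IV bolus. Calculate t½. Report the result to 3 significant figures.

k = ln(C₁/C₂) / (t₂ − t₁) = ln(130/46.3) / (45.2 − 11.0)
  = 1.032 / 34.20 = 0.03019 hr⁻¹
t½ = ln 2 / k = ln 2 / 0.03019 ≈ 23.0 hours

23.0 hours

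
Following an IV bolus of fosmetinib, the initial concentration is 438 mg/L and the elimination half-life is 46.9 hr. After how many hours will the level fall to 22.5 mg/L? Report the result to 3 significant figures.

201 hours

k = ln 2 / 46.9 = 0.01478 hr⁻¹
C(t) = C₀ e^(−kt)  ⇒  t = ln(C₀/C) / k
t = ln(438/22.5) / 0.01478 = 2.969 / 0.01478 ≈ 201 hours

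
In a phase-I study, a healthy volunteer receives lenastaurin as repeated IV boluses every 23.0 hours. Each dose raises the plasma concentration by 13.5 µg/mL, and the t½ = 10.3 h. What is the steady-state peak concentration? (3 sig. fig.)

17.1 µg/mL

k = ln 2 / 10.3 = 0.06730 h⁻¹
Fraction remaining after one interval: e^(−kτ) = e^(−0.06730 × 23.0) = 0.2127
R = 1 / (1 − 0.2127) = 1.270
Css,max = 13.5 × 1.270 ≈ 17.1 µg/mL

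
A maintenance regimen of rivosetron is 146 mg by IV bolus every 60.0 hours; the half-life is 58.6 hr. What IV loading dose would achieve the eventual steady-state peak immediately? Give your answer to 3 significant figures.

287 mg

k = ln 2 / 58.6 = 0.01183 hr⁻¹
Accumulation ratio R = 1 / (1 − e^(−kτ)) = 1 / (1 − e^(−0.01183×60.0)) = 1 / (1 − 0.4918) = 1.968
Loading dose = maintenance dose × R = 146 × 1.968 ≈ 287 mg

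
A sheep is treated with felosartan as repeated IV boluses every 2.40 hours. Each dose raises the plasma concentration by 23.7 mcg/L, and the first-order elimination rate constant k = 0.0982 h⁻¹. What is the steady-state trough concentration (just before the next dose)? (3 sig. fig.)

89.2 mcg/L

Fraction remaining after one interval: e^(−kτ) = e^(−0.09820 × 2.40) = 0.7900
R = 1 / (1 − 0.7900) = 4.763
Css,max = 23.7 × 4.763 = 112.9 mcg/L
Css,min = Css,max × e^(−kτ) = 112.9 × 0.7900 ≈ 89.2 mcg/L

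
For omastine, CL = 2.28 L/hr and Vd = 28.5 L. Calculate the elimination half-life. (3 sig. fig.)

8.66 hours

k = CL / V = 2.28 / 28.5 = 0.08000 hr⁻¹
t½ = ln 2 / k = ln 2 / 0.08000 ≈ 8.66 hours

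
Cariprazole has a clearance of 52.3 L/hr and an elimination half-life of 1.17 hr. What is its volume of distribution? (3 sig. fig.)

k = ln 2 / t½ = ln 2 / 1.17 = 0.5924 hr⁻¹
V = CL / k = 52.3 / 0.5924 ≈ 88.3 L

88.3 L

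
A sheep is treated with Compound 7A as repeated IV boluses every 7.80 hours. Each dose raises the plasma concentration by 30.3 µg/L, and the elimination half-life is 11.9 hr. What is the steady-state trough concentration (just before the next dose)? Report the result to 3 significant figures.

k = ln 2 / 11.9 = 0.05825 hr⁻¹
Fraction remaining after one interval: e^(−kτ) = e^(−0.05825 × 7.80) = 0.6349
R = 1 / (1 − 0.6349) = 2.739
Css,max = 30.3 × 2.739 = 82.98 µg/L
Css,min = Css,max × e^(−kτ) = 82.98 × 0.6349 ≈ 52.7 µg/L

52.7 µg/L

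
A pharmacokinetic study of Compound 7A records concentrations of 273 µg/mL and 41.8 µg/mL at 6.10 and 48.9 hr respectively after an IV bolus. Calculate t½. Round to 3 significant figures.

15.8 hours

k = ln(C₁/C₂) / (t₂ − t₁) = ln(273/41.8) / (48.9 − 6.10)
  = 1.877 / 42.80 = 0.04385 hr⁻¹
t½ = ln 2 / k = ln 2 / 0.04385 ≈ 15.8 hours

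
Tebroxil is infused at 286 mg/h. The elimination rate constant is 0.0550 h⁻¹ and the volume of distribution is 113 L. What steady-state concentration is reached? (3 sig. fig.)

46.0 mg/L

CL = k · V = 0.0550 × 113 = 6.215 L/h
Css = rate / CL = 286 / 6.215 ≈ 46.0 mg/L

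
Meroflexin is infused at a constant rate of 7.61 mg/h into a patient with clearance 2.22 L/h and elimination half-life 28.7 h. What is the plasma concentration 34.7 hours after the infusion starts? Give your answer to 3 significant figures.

1.95 mg/L

Css = rate / CL = 7.61 / 2.22 = 3.428 mg/L
k = ln 2 / 28.7 = 0.02415 h⁻¹
C(t) = Css (1 − e^(−kt)) = 3.428 × (1 − e^(−0.8381)) = 3.428 × 0.5674 ≈ 1.95 mg/L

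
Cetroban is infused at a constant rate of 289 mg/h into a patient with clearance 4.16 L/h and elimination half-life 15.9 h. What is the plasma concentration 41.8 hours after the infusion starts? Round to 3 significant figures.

58.2 µg/mL

Css = rate / CL = 289 / 4.16 = 69.47 µg/mL
k = ln 2 / 15.9 = 0.04359 h⁻¹
C(t) = Css (1 − e^(−kt)) = 69.47 × (1 − e^(−1.822)) = 69.47 × 0.8383 ≈ 58.2 µg/mL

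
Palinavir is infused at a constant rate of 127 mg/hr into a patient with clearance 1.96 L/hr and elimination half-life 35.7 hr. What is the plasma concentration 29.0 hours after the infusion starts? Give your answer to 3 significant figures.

27.9 µg/mL

Css = rate / CL = 127 / 1.96 = 64.80 µg/mL
k = ln 2 / 35.7 = 0.01942 hr⁻¹
C(t) = Css (1 − e^(−kt)) = 64.80 × (1 − e^(−0.5631)) = 64.80 × 0.4305 ≈ 27.9 µg/mL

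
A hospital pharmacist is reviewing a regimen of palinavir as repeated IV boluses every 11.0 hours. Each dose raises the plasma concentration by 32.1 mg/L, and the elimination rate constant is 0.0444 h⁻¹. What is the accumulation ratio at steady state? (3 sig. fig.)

Fraction remaining after one interval: e^(−kτ) = e^(−0.04440 × 11.0) = 0.6136
R = 1 / (1 − 0.6136) = 1 / 0.3864 ≈ 2.59

2.59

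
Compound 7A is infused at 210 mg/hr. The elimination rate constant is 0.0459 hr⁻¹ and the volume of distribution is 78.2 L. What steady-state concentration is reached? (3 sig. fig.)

CL = k · V = 0.0459 × 78.2 = 3.589 L/hr
Css = rate / CL = 210 / 3.589 ≈ 58.5 mg/L

58.5 mg/L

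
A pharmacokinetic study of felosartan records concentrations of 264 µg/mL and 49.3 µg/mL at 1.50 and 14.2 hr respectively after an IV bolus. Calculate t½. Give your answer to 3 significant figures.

5.25 hours

k = ln(C₁/C₂) / (t₂ − t₁) = ln(264/49.3) / (14.2 − 1.50)
  = 1.678 / 12.70 = 0.1321 hr⁻¹
t½ = ln 2 / k = ln 2 / 0.1321 ≈ 5.25 hours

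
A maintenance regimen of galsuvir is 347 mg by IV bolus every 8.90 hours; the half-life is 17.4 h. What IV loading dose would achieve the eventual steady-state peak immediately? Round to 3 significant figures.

1160 mg

k = ln 2 / 17.4 = 0.03984 h⁻¹
Accumulation ratio R = 1 / (1 − e^(−kτ)) = 1 / (1 − e^(−0.03984×8.90)) = 1 / (1 − 0.7015) = 3.350
Loading dose = maintenance dose × R = 347 × 3.350 ≈ 1160 mg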